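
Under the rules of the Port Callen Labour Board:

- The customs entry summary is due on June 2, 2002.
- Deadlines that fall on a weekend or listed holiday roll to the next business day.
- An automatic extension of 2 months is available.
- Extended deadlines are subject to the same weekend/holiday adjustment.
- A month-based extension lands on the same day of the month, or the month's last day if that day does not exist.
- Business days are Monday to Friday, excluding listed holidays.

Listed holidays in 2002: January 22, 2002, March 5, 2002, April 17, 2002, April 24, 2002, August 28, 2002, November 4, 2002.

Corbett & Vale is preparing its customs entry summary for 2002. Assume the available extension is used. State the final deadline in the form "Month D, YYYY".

Start from the fixed due date, June 2, 2002.
June 2, 2002 is a Sunday, so it moves to the next business day, June 3, 2002 (Monday).
Applying the 2 months extension: 2 months after June 3, 2002 is August 3, 2002.
August 3, 2002 is a Saturday, so it moves to the next business day, August 5, 2002 (Monday).
So the filing is due August 5, 2002.

August 5, 2002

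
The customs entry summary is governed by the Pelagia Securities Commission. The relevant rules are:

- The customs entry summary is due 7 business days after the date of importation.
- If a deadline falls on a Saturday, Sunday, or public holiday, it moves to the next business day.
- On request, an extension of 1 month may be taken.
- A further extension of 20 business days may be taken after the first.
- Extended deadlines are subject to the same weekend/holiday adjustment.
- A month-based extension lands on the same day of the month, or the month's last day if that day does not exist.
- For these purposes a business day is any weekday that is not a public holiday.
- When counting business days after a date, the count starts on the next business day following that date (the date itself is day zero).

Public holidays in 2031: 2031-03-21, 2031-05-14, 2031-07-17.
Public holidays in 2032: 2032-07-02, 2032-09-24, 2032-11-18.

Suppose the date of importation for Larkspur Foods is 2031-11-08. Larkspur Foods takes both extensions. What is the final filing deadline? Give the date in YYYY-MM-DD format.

2032-01-15

Starting the day after 2031-11-08 and counting 7 business days lands on 2031-11-18.
2031-11-18 falls on a Tuesday, which is a business day, so no adjustment is needed.
The 1 month extension carries 2031-11-18 to 2031-12-18.
Since 2031-12-18 is a Thursday and not a holiday, the date is unchanged.
Counting 20 further business days from 2031-12-18 reaches 2032-01-15.
2032-01-15 falls on a Thursday, which is a business day, so no adjustment is needed.
The final due date is 2032-01-15.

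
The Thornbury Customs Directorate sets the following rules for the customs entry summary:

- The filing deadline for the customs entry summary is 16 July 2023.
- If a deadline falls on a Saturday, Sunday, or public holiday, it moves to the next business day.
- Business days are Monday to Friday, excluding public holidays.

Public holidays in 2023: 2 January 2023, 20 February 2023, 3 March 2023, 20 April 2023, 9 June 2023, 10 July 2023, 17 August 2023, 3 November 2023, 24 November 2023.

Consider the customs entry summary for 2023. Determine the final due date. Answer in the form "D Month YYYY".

The statutory due date is 16 July 2023.
16 July 2023 falls on a Sunday. Rolling to the next business day gives 17 July 2023, a Monday.
The final due date is 17 July 2023.

17 July 2023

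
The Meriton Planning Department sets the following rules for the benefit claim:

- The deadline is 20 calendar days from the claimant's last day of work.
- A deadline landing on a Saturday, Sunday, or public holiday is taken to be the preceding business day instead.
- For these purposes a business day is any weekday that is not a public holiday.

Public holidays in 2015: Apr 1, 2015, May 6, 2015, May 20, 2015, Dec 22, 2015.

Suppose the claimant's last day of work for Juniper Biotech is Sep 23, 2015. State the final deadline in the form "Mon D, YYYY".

20 calendar days after Sep 23, 2015 is Oct 13, 2015.
Oct 13, 2015 (Tuesday) is already a business day.
Deadline: Oct 13, 2015.

Oct 13, 2015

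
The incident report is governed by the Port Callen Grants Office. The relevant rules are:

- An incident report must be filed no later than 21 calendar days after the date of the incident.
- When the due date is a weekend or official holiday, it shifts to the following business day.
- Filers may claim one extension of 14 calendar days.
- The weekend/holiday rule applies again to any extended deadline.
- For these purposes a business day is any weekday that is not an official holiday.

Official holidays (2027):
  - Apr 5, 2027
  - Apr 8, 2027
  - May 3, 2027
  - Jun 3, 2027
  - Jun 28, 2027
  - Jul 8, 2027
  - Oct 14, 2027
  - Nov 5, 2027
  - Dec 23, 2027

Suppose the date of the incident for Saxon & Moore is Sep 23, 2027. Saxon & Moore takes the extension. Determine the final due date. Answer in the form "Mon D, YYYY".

Adding 21 calendar days to Sep 23, 2027 gives Oct 14, 2027.
Oct 14, 2027 falls on a listed holiday. Rolling to the next business day gives Oct 15, 2027, a Friday.
Add the 14 calendar-day extension to Oct 15, 2027: Oct 29, 2027.
Since Oct 29, 2027 is a Friday and not a holiday, the date is unchanged.
The final due date is Oct 29, 2027.

Oct 29, 2027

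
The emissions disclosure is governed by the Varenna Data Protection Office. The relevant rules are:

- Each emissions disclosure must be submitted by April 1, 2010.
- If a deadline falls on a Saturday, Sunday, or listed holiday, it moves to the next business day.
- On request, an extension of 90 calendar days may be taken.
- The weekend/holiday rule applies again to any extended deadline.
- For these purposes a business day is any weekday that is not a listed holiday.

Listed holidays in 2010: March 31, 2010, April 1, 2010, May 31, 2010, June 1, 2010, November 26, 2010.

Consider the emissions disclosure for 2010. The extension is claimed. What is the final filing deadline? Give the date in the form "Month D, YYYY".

The stated deadline is April 1, 2010.
April 1, 2010 is a listed holiday, so it moves to the next business day, April 2, 2010 (Friday).
With the 90-day extension, April 2, 2010 becomes July 1, 2010.
July 1, 2010 is a Thursday and not a listed holiday, so it stands.
So the filing is due July 1, 2010.

July 1, 2010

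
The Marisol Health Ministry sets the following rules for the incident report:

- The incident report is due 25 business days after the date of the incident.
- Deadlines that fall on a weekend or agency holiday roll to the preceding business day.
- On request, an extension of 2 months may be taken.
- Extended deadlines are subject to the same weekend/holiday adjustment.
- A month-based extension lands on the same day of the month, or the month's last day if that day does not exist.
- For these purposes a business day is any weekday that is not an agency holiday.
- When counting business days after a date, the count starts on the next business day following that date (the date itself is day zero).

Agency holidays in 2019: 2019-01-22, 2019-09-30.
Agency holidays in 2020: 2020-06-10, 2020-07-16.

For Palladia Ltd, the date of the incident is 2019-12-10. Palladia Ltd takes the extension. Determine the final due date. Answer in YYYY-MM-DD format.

Counting 25 business days after 2019-12-10 (skipping weekends and listed holidays) reaches 2020-01-14.
2020-01-14 (Tuesday) is already a business day.
Applying the 2 months extension: 2 months after 2020-01-14 is 2020-03-14.
2020-03-14 is a Saturday; the preceding business day is 2020-03-13 (Friday).
The final due date is 2020-03-13.

2020-03-13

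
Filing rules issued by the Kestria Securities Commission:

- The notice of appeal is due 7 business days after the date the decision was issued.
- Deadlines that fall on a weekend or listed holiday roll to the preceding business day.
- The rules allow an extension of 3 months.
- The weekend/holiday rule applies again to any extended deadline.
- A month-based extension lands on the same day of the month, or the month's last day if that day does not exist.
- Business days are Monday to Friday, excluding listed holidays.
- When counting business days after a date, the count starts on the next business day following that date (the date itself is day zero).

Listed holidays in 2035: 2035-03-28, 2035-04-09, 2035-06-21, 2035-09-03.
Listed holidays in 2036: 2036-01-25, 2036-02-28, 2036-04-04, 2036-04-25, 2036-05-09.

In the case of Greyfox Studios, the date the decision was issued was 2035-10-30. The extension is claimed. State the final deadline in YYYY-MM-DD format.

7 business days after 2035-10-30, excluding weekends and holidays, is 2035-11-08.
Since 2035-11-08 is a Thursday and not a holiday, the date is unchanged.
The 3 months extension carries 2035-11-08 to 2036-02-08.
2036-02-08 is a Friday and not a listed holiday, so it stands.
Final deadline: 2036-02-08.

2036-02-08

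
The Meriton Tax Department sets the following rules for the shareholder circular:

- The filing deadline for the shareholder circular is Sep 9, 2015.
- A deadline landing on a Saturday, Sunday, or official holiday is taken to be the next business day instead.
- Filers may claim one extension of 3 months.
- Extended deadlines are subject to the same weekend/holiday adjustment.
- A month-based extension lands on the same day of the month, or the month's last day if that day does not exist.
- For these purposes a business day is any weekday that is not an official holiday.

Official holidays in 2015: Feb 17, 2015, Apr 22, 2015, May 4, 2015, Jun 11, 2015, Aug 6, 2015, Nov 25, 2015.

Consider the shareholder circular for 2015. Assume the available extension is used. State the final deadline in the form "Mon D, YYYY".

Dec 9, 2015

The stated deadline is Sep 9, 2015.
Sep 9, 2015 is a Wednesday and not a listed holiday, so it stands.
Applying the 3 months extension: 3 months after Sep 9, 2015 is Dec 9, 2015.
Since Dec 9, 2015 is a Wednesday and not a holiday, the date is unchanged.
The final due date is Dec 9, 2015.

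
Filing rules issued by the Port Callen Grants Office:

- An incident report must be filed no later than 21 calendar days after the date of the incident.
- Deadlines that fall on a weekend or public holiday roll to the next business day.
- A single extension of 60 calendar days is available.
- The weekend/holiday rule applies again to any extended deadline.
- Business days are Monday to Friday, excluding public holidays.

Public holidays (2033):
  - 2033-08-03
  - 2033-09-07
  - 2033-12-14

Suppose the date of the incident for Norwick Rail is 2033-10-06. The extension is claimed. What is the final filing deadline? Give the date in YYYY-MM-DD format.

Adding 21 calendar days to 2033-10-06 gives 2033-10-27.
2033-10-27 is a Thursday and not a listed holiday, so it stands.
The 60-calendar-day extension moves the deadline from 2033-10-27 to 2033-12-26.
Since 2033-12-26 is a Monday and not a holiday, the date is unchanged.
Deadline: 2033-12-26.

2033-12-26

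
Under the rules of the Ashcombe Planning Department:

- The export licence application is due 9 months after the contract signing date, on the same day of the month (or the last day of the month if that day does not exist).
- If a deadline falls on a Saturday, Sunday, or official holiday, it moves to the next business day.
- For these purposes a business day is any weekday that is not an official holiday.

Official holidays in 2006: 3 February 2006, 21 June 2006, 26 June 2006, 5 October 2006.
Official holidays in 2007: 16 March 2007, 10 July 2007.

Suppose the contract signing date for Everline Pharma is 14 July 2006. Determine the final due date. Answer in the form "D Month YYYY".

16 April 2007

9 months after 14 July 2006, on the same day of the month, is 14 April 2007.
Because 14 April 2007 is a Saturday, the deadline becomes 16 April 2007 (Monday).
Final deadline: 16 April 2007.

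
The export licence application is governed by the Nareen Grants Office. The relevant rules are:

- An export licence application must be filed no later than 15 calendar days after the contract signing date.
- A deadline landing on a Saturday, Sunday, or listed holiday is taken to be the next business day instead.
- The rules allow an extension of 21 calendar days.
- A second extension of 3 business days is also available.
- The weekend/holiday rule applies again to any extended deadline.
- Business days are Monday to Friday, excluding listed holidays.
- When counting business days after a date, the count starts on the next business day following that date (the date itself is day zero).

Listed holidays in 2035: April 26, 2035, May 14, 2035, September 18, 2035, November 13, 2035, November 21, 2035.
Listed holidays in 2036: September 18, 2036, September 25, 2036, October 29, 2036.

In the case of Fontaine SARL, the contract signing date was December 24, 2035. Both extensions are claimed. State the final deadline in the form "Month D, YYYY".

Trigger date December 24, 2035 + 15 calendar days = January 8, 2036.
January 8, 2036 (Tuesday) is already a business day.
Add the 21 calendar-day extension to January 8, 2036: January 29, 2036.
January 29, 2036 is a Tuesday and not a listed holiday, so it stands.
The 3-business-day extension runs from January 29, 2036 to February 1, 2036.
Since February 1, 2036 is a Friday and not a holiday, the date is unchanged.
The final due date is February 1, 2036.

February 1, 2036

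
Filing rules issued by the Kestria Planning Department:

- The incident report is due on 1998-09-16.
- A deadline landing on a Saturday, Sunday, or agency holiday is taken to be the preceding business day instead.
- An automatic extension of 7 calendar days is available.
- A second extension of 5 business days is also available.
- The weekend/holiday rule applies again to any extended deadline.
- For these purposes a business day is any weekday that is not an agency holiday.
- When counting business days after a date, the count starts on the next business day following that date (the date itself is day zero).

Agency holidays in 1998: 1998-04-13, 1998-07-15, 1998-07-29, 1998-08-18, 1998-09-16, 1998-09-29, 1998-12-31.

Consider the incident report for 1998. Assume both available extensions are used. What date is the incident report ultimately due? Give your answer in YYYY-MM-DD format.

1998-09-30

Start from the fixed due date, 1998-09-16.
1998-09-16 falls on a listed holiday. Rolling to the preceding business day gives 1998-09-15, a Tuesday.
Applying the 7-calendar-day extension: 1998-09-15 + 7 days = 1998-09-22.
1998-09-22 is a Tuesday and not a listed holiday, so it stands.
Counting 5 further business days from 1998-09-22 reaches 1998-09-30.
1998-09-30 falls on a Wednesday, which is a business day, so no adjustment is needed.
The final due date is 1998-09-30.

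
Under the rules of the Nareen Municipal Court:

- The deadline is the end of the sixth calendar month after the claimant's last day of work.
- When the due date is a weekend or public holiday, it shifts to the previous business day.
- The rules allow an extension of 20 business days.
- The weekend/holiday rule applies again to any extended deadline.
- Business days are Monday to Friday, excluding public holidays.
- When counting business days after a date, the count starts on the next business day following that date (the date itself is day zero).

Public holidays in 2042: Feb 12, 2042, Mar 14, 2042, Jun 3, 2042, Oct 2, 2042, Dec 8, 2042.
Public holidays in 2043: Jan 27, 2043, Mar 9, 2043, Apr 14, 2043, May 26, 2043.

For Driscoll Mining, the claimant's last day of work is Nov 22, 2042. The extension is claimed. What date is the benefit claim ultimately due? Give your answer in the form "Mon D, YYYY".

The sixth month after Nov 22, 2042 is May 2043, whose last day is May 31, 2043.
Because May 31, 2043 is a Sunday, the deadline becomes May 29, 2043 (Friday).
The 20-business-day extension runs from May 29, 2043 to Jun 26, 2043.
Jun 26, 2043 (Friday) is already a business day.
Deadline: Jun 26, 2043.

Jun 26, 2043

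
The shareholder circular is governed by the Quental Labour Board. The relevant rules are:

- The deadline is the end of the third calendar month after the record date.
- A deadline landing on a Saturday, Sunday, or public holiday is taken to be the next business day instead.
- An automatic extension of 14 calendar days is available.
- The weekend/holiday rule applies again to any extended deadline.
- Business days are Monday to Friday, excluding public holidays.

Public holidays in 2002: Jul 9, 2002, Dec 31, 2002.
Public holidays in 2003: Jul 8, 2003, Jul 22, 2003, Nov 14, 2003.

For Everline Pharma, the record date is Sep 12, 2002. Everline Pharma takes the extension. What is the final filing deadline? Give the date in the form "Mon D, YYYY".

3 months after Sep 12, 2002 is December 2002; that month ends on Dec 31, 2002.
Because Dec 31, 2002 is a listed holiday, the deadline becomes Jan 1, 2003 (Wednesday).
The 14-calendar-day extension moves the deadline from Jan 1, 2003 to Jan 15, 2003.
Jan 15, 2003 is a Wednesday and not a listed holiday, so it stands.
Deadline: Jan 15, 2003.

Jan 15, 2003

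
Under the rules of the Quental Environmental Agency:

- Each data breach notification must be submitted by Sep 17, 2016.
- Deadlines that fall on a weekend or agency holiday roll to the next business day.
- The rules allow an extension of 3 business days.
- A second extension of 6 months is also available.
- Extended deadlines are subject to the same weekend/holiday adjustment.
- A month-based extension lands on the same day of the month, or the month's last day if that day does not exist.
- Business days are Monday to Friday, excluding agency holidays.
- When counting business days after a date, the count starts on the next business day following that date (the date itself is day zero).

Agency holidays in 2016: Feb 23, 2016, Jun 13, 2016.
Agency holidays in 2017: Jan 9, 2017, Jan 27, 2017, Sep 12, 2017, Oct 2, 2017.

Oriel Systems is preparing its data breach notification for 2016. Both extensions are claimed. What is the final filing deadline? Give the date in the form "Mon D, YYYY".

The stated deadline is Sep 17, 2016.
Sep 17, 2016 is a Saturday, so it moves to the next business day, Sep 19, 2016 (Monday).
Counting 3 further business days from Sep 19, 2016 reaches Sep 22, 2016.
Sep 22, 2016 is a Thursday and not a listed holiday, so it stands.
The 6 months extension carries Sep 22, 2016 to Mar 22, 2017.
Mar 22, 2017 is a Wednesday and not a listed holiday, so it stands.
So the filing is due Mar 22, 2017.

Mar 22, 2017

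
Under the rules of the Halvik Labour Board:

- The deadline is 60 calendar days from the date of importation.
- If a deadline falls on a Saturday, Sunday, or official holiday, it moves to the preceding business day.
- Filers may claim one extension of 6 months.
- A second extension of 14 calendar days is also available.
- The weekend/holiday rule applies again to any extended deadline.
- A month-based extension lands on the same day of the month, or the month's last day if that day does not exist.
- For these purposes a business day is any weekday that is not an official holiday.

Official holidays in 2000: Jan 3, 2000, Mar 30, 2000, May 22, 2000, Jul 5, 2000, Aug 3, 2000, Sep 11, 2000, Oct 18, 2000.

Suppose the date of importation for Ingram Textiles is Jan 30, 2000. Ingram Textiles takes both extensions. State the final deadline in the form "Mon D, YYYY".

Trigger date Jan 30, 2000 + 60 calendar days = Mar 30, 2000.
Mar 30, 2000 falls on a listed holiday. Rolling to the preceding business day gives Mar 29, 2000, a Wednesday.
Add 6 months to Mar 29, 2000: Sep 29, 2000.
Since Sep 29, 2000 is a Friday and not a holiday, the date is unchanged.
Applying the 14-calendar-day extension: Sep 29, 2000 + 14 days = Oct 13, 2000.
Oct 13, 2000 is a Friday and not a listed holiday, so it stands.
Deadline: Oct 13, 2000.

Oct 13, 2000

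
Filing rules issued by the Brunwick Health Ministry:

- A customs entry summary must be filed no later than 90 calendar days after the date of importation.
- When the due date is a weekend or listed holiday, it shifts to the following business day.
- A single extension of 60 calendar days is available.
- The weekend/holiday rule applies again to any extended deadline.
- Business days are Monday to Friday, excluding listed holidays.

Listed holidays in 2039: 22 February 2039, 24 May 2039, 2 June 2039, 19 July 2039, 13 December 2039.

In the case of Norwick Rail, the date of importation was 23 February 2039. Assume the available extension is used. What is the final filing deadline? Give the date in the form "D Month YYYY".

25 July 2039

Adding 90 calendar days to 23 February 2039 gives 24 May 2039.
24 May 2039 falls on a listed holiday. Rolling to the next business day gives 25 May 2039, a Wednesday.
The 60-calendar-day extension moves the deadline from 25 May 2039 to 24 July 2039.
24 July 2039 falls on a Sunday. Rolling to the next business day gives 25 July 2039, a Monday.
The final due date is 25 July 2039.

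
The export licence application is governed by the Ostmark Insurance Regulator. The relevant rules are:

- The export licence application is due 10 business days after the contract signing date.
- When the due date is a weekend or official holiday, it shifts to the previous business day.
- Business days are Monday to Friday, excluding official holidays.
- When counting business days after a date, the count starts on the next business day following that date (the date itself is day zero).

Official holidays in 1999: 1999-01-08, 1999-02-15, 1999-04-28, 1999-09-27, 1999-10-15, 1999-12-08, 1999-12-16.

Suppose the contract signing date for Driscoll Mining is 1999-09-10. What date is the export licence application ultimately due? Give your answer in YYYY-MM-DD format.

10 business days after 1999-09-10, excluding weekends and holidays, is 1999-09-24.
1999-09-24 (Friday) is already a business day.
The final due date is 1999-09-24.

1999-09-24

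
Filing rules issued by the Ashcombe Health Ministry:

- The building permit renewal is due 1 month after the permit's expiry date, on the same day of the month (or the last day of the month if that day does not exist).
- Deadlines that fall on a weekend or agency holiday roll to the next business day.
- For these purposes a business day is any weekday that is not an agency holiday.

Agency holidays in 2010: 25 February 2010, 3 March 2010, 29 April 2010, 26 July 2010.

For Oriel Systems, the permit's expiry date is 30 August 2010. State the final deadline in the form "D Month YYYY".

30 September 2010

1 month after 30 August 2010, on the same day of the month, is 30 September 2010.
Since 30 September 2010 is a Thursday and not a holiday, the date is unchanged.
So the filing is due 30 September 2010.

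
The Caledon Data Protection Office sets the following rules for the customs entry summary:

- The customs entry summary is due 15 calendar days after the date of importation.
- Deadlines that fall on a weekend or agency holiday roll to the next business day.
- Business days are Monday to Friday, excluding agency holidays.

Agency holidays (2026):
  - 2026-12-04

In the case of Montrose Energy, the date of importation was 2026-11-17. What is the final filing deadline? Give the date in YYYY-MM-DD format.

2026-12-02

Adding 15 calendar days to 2026-11-17 gives 2026-12-02.
2026-12-02 is a Wednesday and not a listed holiday, so it stands.
Deadline: 2026-12-02.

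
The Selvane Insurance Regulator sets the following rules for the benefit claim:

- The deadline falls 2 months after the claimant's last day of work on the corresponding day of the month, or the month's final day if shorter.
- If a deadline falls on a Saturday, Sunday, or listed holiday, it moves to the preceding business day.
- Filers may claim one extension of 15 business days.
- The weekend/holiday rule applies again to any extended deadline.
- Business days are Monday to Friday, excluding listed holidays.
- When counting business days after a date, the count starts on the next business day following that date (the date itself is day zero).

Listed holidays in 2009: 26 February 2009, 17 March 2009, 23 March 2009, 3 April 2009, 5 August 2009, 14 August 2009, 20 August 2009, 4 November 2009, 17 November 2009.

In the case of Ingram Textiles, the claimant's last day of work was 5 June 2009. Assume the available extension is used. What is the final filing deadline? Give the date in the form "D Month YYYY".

28 August 2009

Moving 2 months forward from 5 June 2009 on the corresponding day gives 5 August 2009.
5 August 2009 falls on a listed holiday. Rolling to the preceding business day gives 4 August 2009, a Tuesday.
The 15-business-day extension runs from 4 August 2009 to 28 August 2009.
28 August 2009 (Friday) is already a business day.
Deadline: 28 August 2009.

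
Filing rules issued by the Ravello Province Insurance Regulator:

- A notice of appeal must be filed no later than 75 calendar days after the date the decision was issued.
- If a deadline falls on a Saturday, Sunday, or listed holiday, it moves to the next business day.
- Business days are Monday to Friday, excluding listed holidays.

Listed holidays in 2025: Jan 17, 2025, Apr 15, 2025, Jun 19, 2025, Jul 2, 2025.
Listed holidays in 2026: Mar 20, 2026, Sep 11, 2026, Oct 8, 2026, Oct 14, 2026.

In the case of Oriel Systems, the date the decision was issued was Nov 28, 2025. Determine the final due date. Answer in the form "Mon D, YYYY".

75 calendar days after Nov 28, 2025 is Feb 11, 2026.
Feb 11, 2026 falls on a Wednesday, which is a business day, so no adjustment is needed.
Final deadline: Feb 11, 2026.

Feb 11, 2026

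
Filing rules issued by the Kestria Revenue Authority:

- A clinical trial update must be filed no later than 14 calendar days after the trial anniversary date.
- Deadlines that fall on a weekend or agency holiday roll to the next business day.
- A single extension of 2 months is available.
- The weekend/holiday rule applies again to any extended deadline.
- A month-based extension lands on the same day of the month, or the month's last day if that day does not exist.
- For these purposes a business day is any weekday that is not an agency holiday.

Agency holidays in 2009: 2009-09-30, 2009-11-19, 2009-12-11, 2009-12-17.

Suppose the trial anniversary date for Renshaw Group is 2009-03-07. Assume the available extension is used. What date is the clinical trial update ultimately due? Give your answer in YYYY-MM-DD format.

2009-05-25

Adding 14 calendar days to 2009-03-07 gives 2009-03-21.
2009-03-21 is a Saturday, so it moves to the next business day, 2009-03-23 (Monday).
The 2 months extension carries 2009-03-23 to 2009-05-23.
2009-05-23 is a Saturday; the next business day is 2009-05-25 (Monday).
So the filing is due 2009-05-25.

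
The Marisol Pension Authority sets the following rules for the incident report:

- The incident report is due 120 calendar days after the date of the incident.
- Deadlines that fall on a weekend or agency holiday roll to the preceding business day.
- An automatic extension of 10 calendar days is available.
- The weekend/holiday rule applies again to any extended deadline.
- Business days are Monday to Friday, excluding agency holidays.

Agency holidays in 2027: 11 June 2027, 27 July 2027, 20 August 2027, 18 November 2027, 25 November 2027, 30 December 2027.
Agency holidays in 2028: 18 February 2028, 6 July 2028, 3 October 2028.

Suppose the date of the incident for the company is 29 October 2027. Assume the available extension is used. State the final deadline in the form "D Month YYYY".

120 calendar days after 29 October 2027 is 26 February 2028.
Because 26 February 2028 is a Saturday, the deadline becomes 25 February 2028 (Friday).
With the 10-day extension, 25 February 2028 becomes 6 March 2028.
6 March 2028 falls on a Monday, which is a business day, so no adjustment is needed.
So the filing is due 6 March 2028.

6 March 2028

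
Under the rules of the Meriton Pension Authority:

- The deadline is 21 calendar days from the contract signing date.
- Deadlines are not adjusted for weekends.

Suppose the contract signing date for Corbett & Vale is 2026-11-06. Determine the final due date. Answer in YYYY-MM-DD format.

2026-11-27

From 2026-11-06, 21 calendar days later is 2026-11-27.
2026-11-27 is a Friday; no weekend or holiday adjustment applies.
The final due date is 2026-11-27.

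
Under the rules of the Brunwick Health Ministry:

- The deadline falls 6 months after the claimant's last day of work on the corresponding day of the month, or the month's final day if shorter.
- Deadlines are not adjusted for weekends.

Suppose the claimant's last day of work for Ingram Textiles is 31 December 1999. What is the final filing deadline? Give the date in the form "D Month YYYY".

6 months after 31 December 1999, on the same day of the month, is 30 June 2000 (day 31 does not exist in June, so the month's last day is used).
No adjustment is made for weekends or holidays, so 30 June 2000 stands.
Deadline: 30 June 2000.

30 June 2000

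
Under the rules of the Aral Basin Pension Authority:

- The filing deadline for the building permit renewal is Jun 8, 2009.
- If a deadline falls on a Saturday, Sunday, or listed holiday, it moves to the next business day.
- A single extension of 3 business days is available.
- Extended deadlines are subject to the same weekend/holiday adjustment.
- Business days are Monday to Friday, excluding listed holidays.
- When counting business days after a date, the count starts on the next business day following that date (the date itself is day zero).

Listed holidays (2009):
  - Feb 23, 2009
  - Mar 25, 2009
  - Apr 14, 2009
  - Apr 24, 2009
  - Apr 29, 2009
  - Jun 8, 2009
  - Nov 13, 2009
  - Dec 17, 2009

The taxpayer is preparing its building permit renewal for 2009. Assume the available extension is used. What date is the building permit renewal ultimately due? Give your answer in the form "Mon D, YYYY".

The statutory due date is Jun 8, 2009.
Jun 8, 2009 is a listed holiday, so it moves to the next business day, Jun 9, 2009 (Tuesday).
Counting 3 further business days from Jun 9, 2009 reaches Jun 12, 2009.
Jun 12, 2009 (Friday) is already a business day.
Deadline: Jun 12, 2009.

Jun 12, 2009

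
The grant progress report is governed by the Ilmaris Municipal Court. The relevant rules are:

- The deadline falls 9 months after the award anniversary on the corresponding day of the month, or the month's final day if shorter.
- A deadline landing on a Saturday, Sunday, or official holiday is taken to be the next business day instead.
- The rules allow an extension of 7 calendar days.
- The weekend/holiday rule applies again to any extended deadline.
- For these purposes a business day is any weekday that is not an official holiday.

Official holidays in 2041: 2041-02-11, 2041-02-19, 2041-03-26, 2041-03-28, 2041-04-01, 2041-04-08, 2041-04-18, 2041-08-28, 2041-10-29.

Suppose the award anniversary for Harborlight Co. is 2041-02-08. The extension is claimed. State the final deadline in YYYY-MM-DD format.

9 months after 2041-02-08, on the same day of the month, is 2041-11-08.
2041-11-08 (Friday) is already a business day.
The 7-calendar-day extension moves the deadline from 2041-11-08 to 2041-11-15.
2041-11-15 is a Friday and not a listed holiday, so it stands.
Deadline: 2041-11-15.

2041-11-15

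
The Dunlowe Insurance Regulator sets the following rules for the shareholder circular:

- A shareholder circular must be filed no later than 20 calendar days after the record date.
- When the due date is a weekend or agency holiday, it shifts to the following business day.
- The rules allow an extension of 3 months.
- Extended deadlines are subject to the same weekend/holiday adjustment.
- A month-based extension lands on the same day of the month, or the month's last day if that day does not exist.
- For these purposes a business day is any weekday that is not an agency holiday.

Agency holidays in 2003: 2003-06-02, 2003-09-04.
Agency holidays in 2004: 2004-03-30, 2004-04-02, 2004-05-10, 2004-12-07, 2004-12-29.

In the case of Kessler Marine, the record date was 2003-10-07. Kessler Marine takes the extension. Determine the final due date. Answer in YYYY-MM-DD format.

2004-01-27

Trigger date 2003-10-07 + 20 calendar days = 2003-10-27.
2003-10-27 falls on a Monday, which is a business day, so no adjustment is needed.
Add 3 months to 2003-10-27: 2004-01-27.
2004-01-27 is a Tuesday and not a listed holiday, so it stands.
Final deadline: 2004-01-27.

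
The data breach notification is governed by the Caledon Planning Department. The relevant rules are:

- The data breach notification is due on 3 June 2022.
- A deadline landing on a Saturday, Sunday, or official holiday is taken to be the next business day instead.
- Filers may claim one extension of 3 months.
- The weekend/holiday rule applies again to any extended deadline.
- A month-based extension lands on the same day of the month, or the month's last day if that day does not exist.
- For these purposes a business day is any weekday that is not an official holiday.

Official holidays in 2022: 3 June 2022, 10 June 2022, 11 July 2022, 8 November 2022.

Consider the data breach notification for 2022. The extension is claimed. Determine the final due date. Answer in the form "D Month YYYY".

The stated deadline is 3 June 2022.
3 June 2022 falls on a listed holiday. Rolling to the next business day gives 6 June 2022, a Monday.
Add 3 months to 6 June 2022: 6 September 2022.
6 September 2022 (Tuesday) is already a business day.
The final due date is 6 September 2022.

6 September 2022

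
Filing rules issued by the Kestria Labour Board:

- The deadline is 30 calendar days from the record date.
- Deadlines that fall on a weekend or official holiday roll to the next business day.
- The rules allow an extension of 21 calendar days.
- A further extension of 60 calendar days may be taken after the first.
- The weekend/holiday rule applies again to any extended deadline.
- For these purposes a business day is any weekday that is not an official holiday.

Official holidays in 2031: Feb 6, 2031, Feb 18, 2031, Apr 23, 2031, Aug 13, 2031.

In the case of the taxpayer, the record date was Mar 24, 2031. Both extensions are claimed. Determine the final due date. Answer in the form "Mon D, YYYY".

Jul 14, 2031

Trigger date Mar 24, 2031 + 30 calendar days = Apr 23, 2031.
Because Apr 23, 2031 is a listed holiday, the deadline becomes Apr 24, 2031 (Thursday).
Add the 21 calendar-day extension to Apr 24, 2031: May 15, 2031.
May 15, 2031 is a Thursday and not a listed holiday, so it stands.
The 60-calendar-day extension moves the deadline from May 15, 2031 to Jul 14, 2031.
Jul 14, 2031 (Monday) is already a business day.
Final deadline: Jul 14, 2031.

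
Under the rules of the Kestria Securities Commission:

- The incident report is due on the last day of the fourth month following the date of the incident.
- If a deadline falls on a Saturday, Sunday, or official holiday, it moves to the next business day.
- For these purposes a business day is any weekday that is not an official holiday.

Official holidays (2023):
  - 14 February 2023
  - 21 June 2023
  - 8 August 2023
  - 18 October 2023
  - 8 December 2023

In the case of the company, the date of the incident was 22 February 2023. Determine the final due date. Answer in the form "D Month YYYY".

4 months after 22 February 2023 falls in June 2023; the last day of that month is 30 June 2023.
30 June 2023 falls on a Friday, which is a business day, so no adjustment is needed.
Final deadline: 30 June 2023.

30 June 2023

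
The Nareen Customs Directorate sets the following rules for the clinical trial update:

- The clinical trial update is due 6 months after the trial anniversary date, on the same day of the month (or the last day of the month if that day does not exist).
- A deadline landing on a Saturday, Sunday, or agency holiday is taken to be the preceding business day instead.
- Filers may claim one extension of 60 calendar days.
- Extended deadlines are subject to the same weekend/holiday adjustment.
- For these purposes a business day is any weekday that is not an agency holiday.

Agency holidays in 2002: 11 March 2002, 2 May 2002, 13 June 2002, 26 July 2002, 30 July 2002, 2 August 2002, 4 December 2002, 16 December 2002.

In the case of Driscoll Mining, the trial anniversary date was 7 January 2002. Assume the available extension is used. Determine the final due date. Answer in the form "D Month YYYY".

Moving 6 months forward from 7 January 2002 on the corresponding day gives 7 July 2002.
7 July 2002 falls on a Sunday. Rolling to the preceding business day gives 5 July 2002, a Friday.
With the 60-day extension, 5 July 2002 becomes 3 September 2002.
Since 3 September 2002 is a Tuesday and not a holiday, the date is unchanged.
So the filing is due 3 September 2002.

3 September 2002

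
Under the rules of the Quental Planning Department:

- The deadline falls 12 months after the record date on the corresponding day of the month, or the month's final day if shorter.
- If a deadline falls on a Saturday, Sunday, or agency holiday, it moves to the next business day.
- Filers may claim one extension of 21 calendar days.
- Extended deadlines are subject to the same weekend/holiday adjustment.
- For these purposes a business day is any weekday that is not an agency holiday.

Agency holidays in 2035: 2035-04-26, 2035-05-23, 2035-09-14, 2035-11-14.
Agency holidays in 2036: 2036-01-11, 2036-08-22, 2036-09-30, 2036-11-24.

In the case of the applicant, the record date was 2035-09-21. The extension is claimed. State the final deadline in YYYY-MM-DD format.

12 months after 2035-09-21, on the same day of the month, is 2036-09-21.
Because 2036-09-21 is a Sunday, the deadline becomes 2036-09-22 (Monday).
With the 21-day extension, 2036-09-22 becomes 2036-10-13.
2036-10-13 is a Monday and not a listed holiday, so it stands.
The final due date is 2036-10-13.

2036-10-13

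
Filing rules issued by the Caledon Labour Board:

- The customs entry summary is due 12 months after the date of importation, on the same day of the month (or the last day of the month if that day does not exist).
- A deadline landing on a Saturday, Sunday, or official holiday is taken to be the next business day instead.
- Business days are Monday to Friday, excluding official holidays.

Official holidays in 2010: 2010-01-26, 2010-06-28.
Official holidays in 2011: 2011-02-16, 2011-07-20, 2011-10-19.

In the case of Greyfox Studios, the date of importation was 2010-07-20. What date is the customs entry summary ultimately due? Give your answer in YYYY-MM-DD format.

2011-07-21

Moving 12 months forward from 2010-07-20 on the corresponding day gives 2011-07-20.
Because 2011-07-20 is a listed holiday, the deadline becomes 2011-07-21 (Thursday).
The final due date is 2011-07-21.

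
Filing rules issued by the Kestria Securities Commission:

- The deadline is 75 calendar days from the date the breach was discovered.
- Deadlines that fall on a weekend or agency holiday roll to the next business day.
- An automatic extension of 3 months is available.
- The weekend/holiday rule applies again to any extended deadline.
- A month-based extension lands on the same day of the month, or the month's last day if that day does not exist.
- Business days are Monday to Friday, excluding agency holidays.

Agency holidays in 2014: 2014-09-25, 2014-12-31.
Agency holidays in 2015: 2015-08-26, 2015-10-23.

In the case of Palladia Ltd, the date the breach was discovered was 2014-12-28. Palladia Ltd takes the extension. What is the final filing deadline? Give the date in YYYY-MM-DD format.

Adding 75 calendar days to 2014-12-28 gives 2015-03-13.
Since 2015-03-13 is a Friday and not a holiday, the date is unchanged.
The 3 months extension carries 2015-03-13 to 2015-06-13.
2015-06-13 is a Saturday, so it moves to the next business day, 2015-06-15 (Monday).
The final due date is 2015-06-15.

2015-06-15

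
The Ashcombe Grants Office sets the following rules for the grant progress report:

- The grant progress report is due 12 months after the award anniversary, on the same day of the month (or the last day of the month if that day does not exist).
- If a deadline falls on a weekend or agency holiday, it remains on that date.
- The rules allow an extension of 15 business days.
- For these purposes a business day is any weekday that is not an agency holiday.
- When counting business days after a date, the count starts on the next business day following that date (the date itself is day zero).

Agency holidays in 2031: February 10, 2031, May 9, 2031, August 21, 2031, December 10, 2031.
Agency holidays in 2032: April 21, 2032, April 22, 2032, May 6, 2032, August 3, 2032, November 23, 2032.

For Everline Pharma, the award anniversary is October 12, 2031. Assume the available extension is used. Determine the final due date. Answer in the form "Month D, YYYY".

12 months after October 12, 2031, on the same day of the month, is October 12, 2032.
October 12, 2032 is a Tuesday; no weekend or holiday adjustment applies.
The 15-business-day extension runs from October 12, 2032 to November 2, 2032.
No adjustment is made for weekends or holidays, so November 2, 2032 stands.
Deadline: November 2, 2032.

November 2, 2032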